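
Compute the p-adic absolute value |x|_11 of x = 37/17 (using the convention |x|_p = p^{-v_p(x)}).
|37/17|_11 = 1

Step 1 — compute v_11(x) by factoring powers of 11 out of the numerator and denominator: v_11(37/17) = 0. Step 2 — apply |x|_p = p^{-v_p(x)} = 11^{0} = 1.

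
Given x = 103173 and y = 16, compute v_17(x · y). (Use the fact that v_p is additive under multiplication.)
v_17(1650768) = 3

v_p(x) = 3 (factor: 103173 = 17^3 · 21); v_p(y) = 0 (factor: 16 = 17^0 · 16). Additivity: v_p(xy) = v_p(x) + v_p(y) = 3 + 0 = 3. (Direct check: xy = 1650768 = 17^3 · (336).)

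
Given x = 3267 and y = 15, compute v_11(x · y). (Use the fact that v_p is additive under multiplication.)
v_11(49005) = 2

v_p(x) = 2 (factor: 3267 = 11^2 · 27); v_p(y) = 0 (factor: 15 = 11^0 · 15). Additivity: v_p(xy) = v_p(x) + v_p(y) = 2 + 0 = 2. (Direct check: xy = 49005 = 11^2 · (405).)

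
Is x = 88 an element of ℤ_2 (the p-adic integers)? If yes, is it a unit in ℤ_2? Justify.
x ∈ ℤ_2 but not a unit; v_2(x) = 3 > 0

ℤ_2 = {x ∈ ℚ_2 : v_2(x) ≥ 0} and ℤ_2^× = {x ∈ ℤ_2 : v_2(x) = 0}. Here v_2(88) = v_2(num) − v_2(den) = 3; compare against these criteria.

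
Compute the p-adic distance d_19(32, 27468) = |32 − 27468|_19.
d_19(32, 27468) = 1/6859

Step 1 — x − y = 32 − 27468 = -27436. Step 2 — v_19(-27436) = 3 (factor: -27436 = −(19^3 · 4); the sign does not affect v_p). Step 3 — |x − y|_19 = 19^{-3} = 1/6859.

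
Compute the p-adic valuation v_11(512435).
v_11(512435) = 4

v_11(n) is the largest exponent k such that 11^k divides n. Factor out: 512435 = 11^4 · 35. (Sign doesn't affect v_p.) So v_11(512435) = 4.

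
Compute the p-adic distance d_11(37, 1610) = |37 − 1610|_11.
d_11(37, 1610) = 1/121

Step 1 — x − y = 37 − 1610 = -1573. Step 2 — v_11(-1573) = 2 (factor: -1573 = −(11^2 · 13); the sign does not affect v_p). Step 3 — |x − y|_11 = 11^{-2} = 1/121.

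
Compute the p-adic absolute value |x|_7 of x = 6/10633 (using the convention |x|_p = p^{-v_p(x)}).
|6/10633|_7 = 343

Step 1 — compute v_7(x) by factoring powers of 7 out of the numerator and denominator: v_7(6/10633) = -3. Step 2 — apply |x|_p = p^{-v_p(x)} = 7^{3} = 343.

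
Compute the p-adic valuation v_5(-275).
v_5(-275) = 2

v_5(n) is the largest exponent k such that 5^k divides n. Factor out: -275 = -5^2 · 11. (Sign doesn't affect v_p.) So v_5(-275) = 2.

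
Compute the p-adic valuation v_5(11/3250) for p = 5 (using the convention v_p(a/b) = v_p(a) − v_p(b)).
v_5(11/3250) = -3

Factor powers of 5 from the numerator and denominator of the reduced fraction: 11 = 5^0 · 11 and 3250 = 5^3 · 26. Apply v_p(a/b) = v_p(a) − v_p(b): v_5(11/3250) = 0 − 3 = -3.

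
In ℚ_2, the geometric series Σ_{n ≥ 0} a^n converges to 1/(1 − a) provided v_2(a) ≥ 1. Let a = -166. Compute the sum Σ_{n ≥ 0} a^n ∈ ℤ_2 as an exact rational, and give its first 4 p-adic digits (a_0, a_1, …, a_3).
Σ a^n = 1/(1 − a) = 1/167;  first 4 digits = (1, 1, 1, 0)

v_2(a) = 1 ≥ 1, so the series converges in ℤ_2 to 1/(1 − a) = 1/(1 − (-166)) = 1/167. Expand this rational in ℤ_2: compute digits iteratively via d_i = x_i mod 2, x_{i+1} = (x_i − d_i)/2. The first 4 digits are (1, 1, 1, 0).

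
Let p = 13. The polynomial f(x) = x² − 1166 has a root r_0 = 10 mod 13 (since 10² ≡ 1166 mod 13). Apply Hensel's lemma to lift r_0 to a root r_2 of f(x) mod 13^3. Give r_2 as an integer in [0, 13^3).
r_2 = 621 (mod 2197)

Hensel's recurrence: r_{i+1} = r_i − f(r_i)·(f′(r_i))^{-1} mod 13^{i+2}, with f′(x) = 2x. Iterate:
  r_0 = 10 (mod 13)
  r_1 = 114 (mod 169)
  r_2 = 621 (mod 2197)
Final: r_2 = 621, and one checks f(r_2) ≡ 0 mod 13^3.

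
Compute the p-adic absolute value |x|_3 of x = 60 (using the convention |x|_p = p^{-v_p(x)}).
|60|_3 = 1/3

Step 1 — compute v_3(x) by factoring powers of 3 out of the numerator and denominator: v_3(60) = 1. Step 2 — apply |x|_p = p^{-v_p(x)} = 3^{-1} = 1/3.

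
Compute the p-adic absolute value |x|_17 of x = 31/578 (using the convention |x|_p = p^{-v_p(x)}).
|31/578|_17 = 289

Step 1 — compute v_17(x) by factoring powers of 17 out of the numerator and denominator: v_17(31/578) = -2. Step 2 — apply |x|_p = p^{-v_p(x)} = 17^{2} = 289.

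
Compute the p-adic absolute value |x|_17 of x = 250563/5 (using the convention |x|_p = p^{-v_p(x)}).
|250563/5|_17 = 1/83521

Step 1 — compute v_17(x) by factoring powers of 17 out of the numerator and denominator: v_17(250563/5) = 4. Step 2 — apply |x|_p = p^{-v_p(x)} = 17^{-4} = 1/83521.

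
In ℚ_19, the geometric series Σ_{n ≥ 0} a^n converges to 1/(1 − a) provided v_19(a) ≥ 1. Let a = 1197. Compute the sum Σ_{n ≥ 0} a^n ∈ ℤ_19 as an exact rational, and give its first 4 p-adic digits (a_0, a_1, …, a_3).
Σ a^n = 1/(1 − a) = -1/1196;  first 4 digits = (1, 6, 1, 7)

v_19(a) = 1 ≥ 1, so the series converges in ℤ_19 to 1/(1 − a) = 1/(1 − 1197) = -1/1196. Expand this rational in ℤ_19: compute digits iteratively via d_i = x_i mod 19, x_{i+1} = (x_i − d_i)/19. The first 4 digits are (1, 6, 1, 7).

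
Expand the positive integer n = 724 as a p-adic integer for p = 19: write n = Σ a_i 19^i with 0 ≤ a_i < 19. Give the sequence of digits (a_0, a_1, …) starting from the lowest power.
(a_0, a_1, …) = (2, 0, 2)

Repeated division by 19 gives the digits low-to-high: 724 = 2 + 2·19^2. Digit sequence: (2, 0, 2).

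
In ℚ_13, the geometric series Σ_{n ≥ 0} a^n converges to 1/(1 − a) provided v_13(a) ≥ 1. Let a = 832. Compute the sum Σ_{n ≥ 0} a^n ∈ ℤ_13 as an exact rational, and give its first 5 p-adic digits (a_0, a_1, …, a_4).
Σ a^n = 1/(1 − a) = -1/831;  first 5 digits = (1, 12, 5, 2, 1)

v_13(a) = 1 ≥ 1, so the series converges in ℤ_13 to 1/(1 − a) = 1/(1 − 832) = -1/831. Expand this rational in ℤ_13: compute digits iteratively via d_i = x_i mod 13, x_{i+1} = (x_i − d_i)/13. The first 5 digits are (1, 12, 5, 2, 1).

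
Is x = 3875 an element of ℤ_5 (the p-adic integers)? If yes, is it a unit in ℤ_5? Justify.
x ∈ ℤ_5 but not a unit; v_5(x) = 3 > 0

ℤ_5 = {x ∈ ℚ_5 : v_5(x) ≥ 0} and ℤ_5^× = {x ∈ ℤ_5 : v_5(x) = 0}. Here v_5(3875) = v_5(num) − v_5(den) = 3; compare against these criteria.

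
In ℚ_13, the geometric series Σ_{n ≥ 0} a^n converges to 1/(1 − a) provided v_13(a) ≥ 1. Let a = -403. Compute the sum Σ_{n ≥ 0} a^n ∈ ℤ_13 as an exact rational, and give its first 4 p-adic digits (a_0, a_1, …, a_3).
Σ a^n = 1/(1 − a) = 1/404;  first 4 digits = (1, 8, 9, 0)

v_13(a) = 1 ≥ 1, so the series converges in ℤ_13 to 1/(1 − a) = 1/(1 − (-403)) = 1/404. Expand this rational in ℤ_13: compute digits iteratively via d_i = x_i mod 13, x_{i+1} = (x_i − d_i)/13. The first 4 digits are (1, 8, 9, 0).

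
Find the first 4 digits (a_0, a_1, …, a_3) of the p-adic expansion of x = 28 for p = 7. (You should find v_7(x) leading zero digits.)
(a_0, …, a_3) = (0, 4, 0, 0)

v_7(28) = 1, so a_0 = ... = a_0 = 0. Factor out: x = 7^1 · u with u = 4 a unit in ℤ_7. Expand u iteratively via a_{v+i} = u_i mod 7, u_{i+1} = (u_i − a_{v+i})/7:
  u_0 = 4;  a_1 = 4;  u_1 = (u_0 − 4)/7 = 0
  u_1 = 0;  a_2 = 0;  u_2 = (u_1 − 0)/7 = 0
  u_2 = 0;  a_3 = 0;  u_3 = (u_2 − 0)/7 = 0
Digits: (0, 4, 0, 0).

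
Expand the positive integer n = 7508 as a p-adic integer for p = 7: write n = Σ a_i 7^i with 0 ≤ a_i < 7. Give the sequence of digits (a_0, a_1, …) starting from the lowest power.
(a_0, a_1, …) = (4, 1, 6, 0, 3)

Repeated division by 7 gives the digits low-to-high: 7508 = 4 + 1·7^1 + 6·7^2 + 3·7^4. Digit sequence: (4, 1, 6, 0, 3).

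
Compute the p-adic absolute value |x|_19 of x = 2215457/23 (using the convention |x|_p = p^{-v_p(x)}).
|2215457/23|_19 = 1/130321

Step 1 — compute v_19(x) by factoring powers of 19 out of the numerator and denominator: v_19(2215457/23) = 4. Step 2 — apply |x|_p = p^{-v_p(x)} = 19^{-4} = 1/130321.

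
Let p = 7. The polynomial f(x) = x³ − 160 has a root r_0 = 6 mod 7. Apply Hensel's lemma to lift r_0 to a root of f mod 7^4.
r_3 = 1294 (mod 2401)

Hensel: r_{i+1} = r_i − f(r_i)/f′(r_i) mod 7^{i+2}, where f′(x) = 3x². Iterate:
  r_0 = 6 (mod 7)
  r_1 = 20 (mod 49)
  r_2 = 265 (mod 343)
  r_3 = 1294 (mod 2401)
Final: r = 1294 with f(r) ≡ 0 mod 7^4.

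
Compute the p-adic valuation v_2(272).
v_2(272) = 4

v_2(n) is the largest exponent k such that 2^k divides n. Factor out: 272 = 2^4 · 17. (Sign doesn't affect v_p.) So v_2(272) = 4.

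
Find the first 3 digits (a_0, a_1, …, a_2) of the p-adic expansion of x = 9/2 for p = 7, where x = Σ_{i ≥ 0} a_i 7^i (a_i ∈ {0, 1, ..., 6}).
(a_0, …, a_2) = (1, 4, 3)

v_7(9/2) = 0 (numerator and denominator both coprime to 7), so x ∈ ℤ_7^×. Compute digits iteratively via a_i = x_i mod 7, x_{i+1} = (x_i − a_i)/7, with x_0 = x:
  x_0 = 9/2;  a_0 = 1;  x_1 = (x_0 − 1)/7 = 1/2
  x_1 = 1/2;  a_1 = 4;  x_2 = (x_1 − 4)/7 = -1/2
  x_2 = -1/2;  a_2 = 3;  x_3 = (x_2 − 3)/7 = -1/2
Digits: (1, 4, 3).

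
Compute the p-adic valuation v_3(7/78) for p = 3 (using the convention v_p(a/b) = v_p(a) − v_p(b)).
v_3(7/78) = -1

Factor powers of 3 from the numerator and denominator of the reduced fraction: 7 = 3^0 · 7 and 78 = 3^1 · 26. Apply v_p(a/b) = v_p(a) − v_p(b): v_3(7/78) = 0 − 1 = -1.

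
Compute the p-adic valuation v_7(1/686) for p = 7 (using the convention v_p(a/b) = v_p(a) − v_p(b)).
v_7(1/686) = -3

Factor powers of 7 from the numerator and denominator of the reduced fraction: 1 = 7^0 · 1 and 686 = 7^3 · 2. Apply v_p(a/b) = v_p(a) − v_p(b): v_7(1/686) = 0 − 3 = -3.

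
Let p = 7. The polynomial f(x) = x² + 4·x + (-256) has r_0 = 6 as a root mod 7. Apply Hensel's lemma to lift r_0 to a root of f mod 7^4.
r_3 = 1819 (mod 2401)

Hensel: r_{i+1} = r_i − f(r_i)·(f′(r_i))^{-1} mod 7^{i+2}, f′(x) = 2x + 4. Iterate:
  r_0 = 6 (mod 7)
  r_1 = 6 (mod 49)
  r_2 = 104 (mod 343)
  r_3 = 1819 (mod 2401)
Final: r = 1819 satisfies f(r) ≡ 0 mod 7^4.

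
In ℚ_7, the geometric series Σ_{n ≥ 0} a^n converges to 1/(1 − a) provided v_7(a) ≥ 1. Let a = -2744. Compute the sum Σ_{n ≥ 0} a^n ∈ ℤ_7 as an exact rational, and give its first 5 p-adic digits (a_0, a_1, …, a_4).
Σ a^n = 1/(1 − a) = 1/2745;  first 5 digits = (1, 0, 0, 6, 5)

v_7(a) = 3 ≥ 1, so the series converges in ℤ_7 to 1/(1 − a) = 1/(1 − (-2744)) = 1/2745. Expand this rational in ℤ_7: compute digits iteratively via d_i = x_i mod 7, x_{i+1} = (x_i − d_i)/7. The first 5 digits are (1, 0, 0, 6, 5).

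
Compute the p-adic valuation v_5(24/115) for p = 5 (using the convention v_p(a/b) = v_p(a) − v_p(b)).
v_5(24/115) = -1

Factor powers of 5 from the numerator and denominator of the reduced fraction: 24 = 5^0 · 24 and 115 = 5^1 · 23. Apply v_p(a/b) = v_p(a) − v_p(b): v_5(24/115) = 0 − 1 = -1.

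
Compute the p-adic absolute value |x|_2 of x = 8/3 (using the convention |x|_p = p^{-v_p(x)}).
|8/3|_2 = 1/8

Step 1 — compute v_2(x) by factoring powers of 2 out of the numerator and denominator: v_2(8/3) = 3. Step 2 — apply |x|_p = p^{-v_p(x)} = 2^{-3} = 1/8.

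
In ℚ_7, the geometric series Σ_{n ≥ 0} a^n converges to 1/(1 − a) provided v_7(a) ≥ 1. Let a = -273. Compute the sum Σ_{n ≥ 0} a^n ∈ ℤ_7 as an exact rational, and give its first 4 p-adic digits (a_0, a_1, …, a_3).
Σ a^n = 1/(1 − a) = 1/274;  first 4 digits = (1, 3, 3, 5)

v_7(a) = 1 ≥ 1, so the series converges in ℤ_7 to 1/(1 − a) = 1/(1 − (-273)) = 1/274. Expand this rational in ℤ_7: compute digits iteratively via d_i = x_i mod 7, x_{i+1} = (x_i − d_i)/7. The first 4 digits are (1, 3, 3, 5).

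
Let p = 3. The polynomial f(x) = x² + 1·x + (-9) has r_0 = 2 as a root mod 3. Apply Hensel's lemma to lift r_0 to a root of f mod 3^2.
r_1 = 8 (mod 9)

Hensel: r_{i+1} = r_i − f(r_i)·(f′(r_i))^{-1} mod 3^{i+2}, f′(x) = 2x + 1. Iterate:
  r_0 = 2 (mod 3)
  r_1 = 8 (mod 9)
Final: r = 8 satisfies f(r) ≡ 0 mod 3^2.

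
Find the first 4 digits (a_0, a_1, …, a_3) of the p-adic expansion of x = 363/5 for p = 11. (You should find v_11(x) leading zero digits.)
(a_0, …, a_3) = (0, 0, 5, 4)

v_11(363/5) = 2, so a_0 = ... = a_1 = 0. Factor out: x = 11^2 · u with u = 3/5 a unit in ℤ_11. Expand u iteratively via a_{v+i} = u_i mod 11, u_{i+1} = (u_i − a_{v+i})/11:
  u_0 = 3/5;  a_2 = 5;  u_1 = (u_0 − 5)/11 = -2/5
  u_1 = -2/5;  a_3 = 4;  u_2 = (u_1 − 4)/11 = -2/5
Digits: (0, 0, 5, 4).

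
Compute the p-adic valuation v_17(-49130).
v_17(-49130) = 3

v_17(n) is the largest exponent k such that 17^k divides n. Factor out: -49130 = -17^3 · 10. (Sign doesn't affect v_p.) So v_17(-49130) = 3.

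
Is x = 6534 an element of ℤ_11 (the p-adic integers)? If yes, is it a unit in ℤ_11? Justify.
x ∈ ℤ_11 but not a unit; v_11(x) = 2 > 0

ℤ_11 = {x ∈ ℚ_11 : v_11(x) ≥ 0} and ℤ_11^× = {x ∈ ℤ_11 : v_11(x) = 0}. Here v_11(6534) = v_11(num) − v_11(den) = 2; compare against these criteria.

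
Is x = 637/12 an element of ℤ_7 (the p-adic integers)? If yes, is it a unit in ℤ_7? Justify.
x ∈ ℤ_7 but not a unit; v_7(x) = 2 > 0

ℤ_7 = {x ∈ ℚ_7 : v_7(x) ≥ 0} and ℤ_7^× = {x ∈ ℤ_7 : v_7(x) = 0}. Here v_7(637/12) = v_7(num) − v_7(den) = 2; compare against these criteria.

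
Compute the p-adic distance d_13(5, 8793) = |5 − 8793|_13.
d_13(5, 8793) = 1/2197

Step 1 — x − y = 5 − 8793 = -8788. Step 2 — v_13(-8788) = 3 (factor: -8788 = −(13^3 · 4); the sign does not affect v_p). Step 3 — |x − y|_13 = 13^{-3} = 1/2197.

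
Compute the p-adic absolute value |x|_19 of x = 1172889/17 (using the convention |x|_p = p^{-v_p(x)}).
|1172889/17|_19 = 1/130321

Step 1 — compute v_19(x) by factoring powers of 19 out of the numerator and denominator: v_19(1172889/17) = 4. Step 2 — apply |x|_p = p^{-v_p(x)} = 19^{-4} = 1/130321.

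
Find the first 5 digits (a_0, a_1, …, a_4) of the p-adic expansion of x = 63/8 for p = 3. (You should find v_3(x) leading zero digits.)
(a_0, …, a_4) = (0, 0, 2, 0, 1)

v_3(63/8) = 2, so a_0 = ... = a_1 = 0. Factor out: x = 3^2 · u with u = 7/8 a unit in ℤ_3. Expand u iteratively via a_{v+i} = u_i mod 3, u_{i+1} = (u_i − a_{v+i})/3:
  u_0 = 7/8;  a_2 = 2;  u_1 = (u_0 − 2)/3 = -3/8
  u_1 = -3/8;  a_3 = 0;  u_2 = (u_1 − 0)/3 = -1/8
  u_2 = -1/8;  a_4 = 1;  u_3 = (u_2 − 1)/3 = -3/8
Digits: (0, 0, 2, 0, 1).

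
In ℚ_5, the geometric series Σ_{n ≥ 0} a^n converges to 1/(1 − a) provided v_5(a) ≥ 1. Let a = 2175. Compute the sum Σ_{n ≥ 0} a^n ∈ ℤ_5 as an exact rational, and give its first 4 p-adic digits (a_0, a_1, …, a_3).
Σ a^n = 1/(1 − a) = -1/2174;  first 4 digits = (1, 0, 2, 2)

v_5(a) = 2 ≥ 1, so the series converges in ℤ_5 to 1/(1 − a) = 1/(1 − 2175) = -1/2174. Expand this rational in ℤ_5: compute digits iteratively via d_i = x_i mod 5, x_{i+1} = (x_i − d_i)/5. The first 4 digits are (1, 0, 2, 2).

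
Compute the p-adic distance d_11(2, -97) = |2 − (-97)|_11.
d_11(2, -97) = 1/11

Step 1 — x − y = 2 − (-97) = 99. Step 2 — v_11(99) = 1 (factor: 99 = (11^1 · 9); the sign does not affect v_p). Step 3 — |x − y|_11 = 11^{-1} = 1/11.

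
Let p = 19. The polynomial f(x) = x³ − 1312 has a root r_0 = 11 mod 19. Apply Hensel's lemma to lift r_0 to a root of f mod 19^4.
r_3 = 38809 (mod 130321)

Hensel: r_{i+1} = r_i − f(r_i)/f′(r_i) mod 19^{i+2}, where f′(x) = 3x². Iterate:
  r_0 = 11 (mod 19)
  r_1 = 182 (mod 361)
  r_2 = 4514 (mod 6859)
  r_3 = 38809 (mod 130321)
Final: r = 38809 with f(r) ≡ 0 mod 19^4.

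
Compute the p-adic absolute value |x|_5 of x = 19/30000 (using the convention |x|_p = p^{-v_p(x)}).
|19/30000|_5 = 625

Step 1 — compute v_5(x) by factoring powers of 5 out of the numerator and denominator: v_5(19/30000) = -4. Step 2 — apply |x|_p = p^{-v_p(x)} = 5^{4} = 625.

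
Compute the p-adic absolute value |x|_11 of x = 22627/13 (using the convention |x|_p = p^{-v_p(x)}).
|22627/13|_11 = 1/1331

Step 1 — compute v_11(x) by factoring powers of 11 out of the numerator and denominator: v_11(22627/13) = 3. Step 2 — apply |x|_p = p^{-v_p(x)} = 11^{-3} = 1/1331.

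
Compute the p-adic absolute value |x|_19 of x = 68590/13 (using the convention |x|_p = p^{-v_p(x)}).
|68590/13|_19 = 1/6859

Step 1 — compute v_19(x) by factoring powers of 19 out of the numerator and denominator: v_19(68590/13) = 3. Step 2 — apply |x|_p = p^{-v_p(x)} = 19^{-3} = 1/6859.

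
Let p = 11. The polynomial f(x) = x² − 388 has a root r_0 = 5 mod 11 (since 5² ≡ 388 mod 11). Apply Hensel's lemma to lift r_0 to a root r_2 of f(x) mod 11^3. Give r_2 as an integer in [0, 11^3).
r_2 = 973 (mod 1331)

Hensel's recurrence: r_{i+1} = r_i − f(r_i)·(f′(r_i))^{-1} mod 11^{i+2}, with f′(x) = 2x. Iterate:
  r_0 = 5 (mod 11)
  r_1 = 5 (mod 121)
  r_2 = 973 (mod 1331)
Final: r_2 = 973, and one checks f(r_2) ≡ 0 mod 11^3.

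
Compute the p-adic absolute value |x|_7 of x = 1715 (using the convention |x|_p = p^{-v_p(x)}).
|1715|_7 = 1/343

Step 1 — compute v_7(x) by factoring powers of 7 out of the numerator and denominator: v_7(1715) = 3. Step 2 — apply |x|_p = p^{-v_p(x)} = 7^{-3} = 1/343.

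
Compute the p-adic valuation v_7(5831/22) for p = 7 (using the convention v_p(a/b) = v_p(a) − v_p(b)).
v_7(5831/22) = 3

Factor powers of 7 from the numerator and denominator of the reduced fraction: 5831 = 7^3 · 17 and 22 = 7^0 · 22. Apply v_p(a/b) = v_p(a) − v_p(b): v_7(5831/22) = 3 − 0 = 3.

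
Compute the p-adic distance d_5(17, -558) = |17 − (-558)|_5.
d_5(17, -558) = 1/25

Step 1 — x − y = 17 − (-558) = 575. Step 2 — v_5(575) = 2 (factor: 575 = (5^2 · 23); the sign does not affect v_p). Step 3 — |x − y|_5 = 5^{-2} = 1/25.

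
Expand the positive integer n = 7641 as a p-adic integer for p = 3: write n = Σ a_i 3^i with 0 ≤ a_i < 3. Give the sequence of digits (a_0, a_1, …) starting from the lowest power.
(a_0, a_1, …) = (0, 0, 0, 1, 1, 1, 1, 0, 1)

Repeated division by 3 gives the digits low-to-high: 7641 = 1·3^3 + 1·3^4 + 1·3^5 + 1·3^6 + 1·3^8. Digit sequence: (0, 0, 0, 1, 1, 1, 1, 0, 1).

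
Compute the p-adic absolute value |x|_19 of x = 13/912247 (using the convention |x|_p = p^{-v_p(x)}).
|13/912247|_19 = 130321

Step 1 — compute v_19(x) by factoring powers of 19 out of the numerator and denominator: v_19(13/912247) = -4. Step 2 — apply |x|_p = p^{-v_p(x)} = 19^{4} = 130321.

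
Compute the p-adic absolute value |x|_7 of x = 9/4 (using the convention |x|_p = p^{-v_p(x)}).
|9/4|_7 = 1

Step 1 — compute v_7(x) by factoring powers of 7 out of the numerator and denominator: v_7(9/4) = 0. Step 2 — apply |x|_p = p^{-v_p(x)} = 7^{0} = 1.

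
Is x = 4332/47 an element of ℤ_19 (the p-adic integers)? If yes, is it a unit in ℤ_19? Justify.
x ∈ ℤ_19 but not a unit; v_19(x) = 2 > 0

ℤ_19 = {x ∈ ℚ_19 : v_19(x) ≥ 0} and ℤ_19^× = {x ∈ ℤ_19 : v_19(x) = 0}. Here v_19(4332/47) = v_19(num) − v_19(den) = 2; compare against these criteria.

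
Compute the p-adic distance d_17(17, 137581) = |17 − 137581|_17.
d_17(17, 137581) = 1/4913

Step 1 — x − y = 17 − 137581 = -137564. Step 2 — v_17(-137564) = 3 (factor: -137564 = −(17^3 · 28); the sign does not affect v_p). Step 3 — |x − y|_17 = 17^{-3} = 1/4913.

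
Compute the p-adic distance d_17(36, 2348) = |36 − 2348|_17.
d_17(36, 2348) = 1/289

Step 1 — x − y = 36 − 2348 = -2312. Step 2 — v_17(-2312) = 2 (factor: -2312 = −(17^2 · 8); the sign does not affect v_p). Step 3 — |x − y|_17 = 17^{-2} = 1/289.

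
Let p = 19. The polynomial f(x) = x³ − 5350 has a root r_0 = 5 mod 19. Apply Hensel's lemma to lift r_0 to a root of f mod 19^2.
r_1 = 195 (mod 361)

Hensel: r_{i+1} = r_i − f(r_i)/f′(r_i) mod 19^{i+2}, where f′(x) = 3x². Iterate:
  r_0 = 5 (mod 19)
  r_1 = 195 (mod 361)
Final: r = 195 with f(r) ≡ 0 mod 19^2.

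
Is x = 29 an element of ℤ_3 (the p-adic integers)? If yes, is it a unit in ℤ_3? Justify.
x ∈ ℤ_3^× (unit); v_3(x) = 0

ℤ_3 = {x ∈ ℚ_3 : v_3(x) ≥ 0} and ℤ_3^× = {x ∈ ℤ_3 : v_3(x) = 0}. Here v_3(29) = v_3(num) − v_3(den) = 0; compare against these criteria.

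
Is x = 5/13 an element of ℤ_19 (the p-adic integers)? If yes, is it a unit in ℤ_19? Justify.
x ∈ ℤ_19^× (unit); v_19(x) = 0

ℤ_19 = {x ∈ ℚ_19 : v_19(x) ≥ 0} and ℤ_19^× = {x ∈ ℤ_19 : v_19(x) = 0}. Here v_19(5/13) = v_19(num) − v_19(den) = 0; compare against these criteria.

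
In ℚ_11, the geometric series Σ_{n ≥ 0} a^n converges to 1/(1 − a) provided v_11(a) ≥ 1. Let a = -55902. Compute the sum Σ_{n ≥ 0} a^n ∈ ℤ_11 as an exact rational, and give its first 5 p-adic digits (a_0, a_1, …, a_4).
Σ a^n = 1/(1 − a) = 1/55903;  first 5 digits = (1, 0, 0, 2, 7)

v_11(a) = 3 ≥ 1, so the series converges in ℤ_11 to 1/(1 − a) = 1/(1 − (-55902)) = 1/55903. Expand this rational in ℤ_11: compute digits iteratively via d_i = x_i mod 11, x_{i+1} = (x_i − d_i)/11. The first 5 digits are (1, 0, 0, 2, 7).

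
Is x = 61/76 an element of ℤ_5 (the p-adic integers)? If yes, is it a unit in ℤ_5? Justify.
x ∈ ℤ_5^× (unit); v_5(x) = 0

ℤ_5 = {x ∈ ℚ_5 : v_5(x) ≥ 0} and ℤ_5^× = {x ∈ ℤ_5 : v_5(x) = 0}. Here v_5(61/76) = v_5(num) − v_5(den) = 0; compare against these criteria.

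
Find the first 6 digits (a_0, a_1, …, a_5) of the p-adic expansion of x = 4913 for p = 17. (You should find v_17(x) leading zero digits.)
(a_0, …, a_5) = (0, 0, 0, 1, 0, 0)

v_17(4913) = 3, so a_0 = ... = a_2 = 0. Factor out: x = 17^3 · u with u = 1 a unit in ℤ_17. Expand u iteratively via a_{v+i} = u_i mod 17, u_{i+1} = (u_i − a_{v+i})/17:
  u_0 = 1;  a_3 = 1;  u_1 = (u_0 − 1)/17 = 0
  u_1 = 0;  a_4 = 0;  u_2 = (u_1 − 0)/17 = 0
  u_2 = 0;  a_5 = 0;  u_3 = (u_2 − 0)/17 = 0
Digits: (0, 0, 0, 1, 0, 0).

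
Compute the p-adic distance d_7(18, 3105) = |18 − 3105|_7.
d_7(18, 3105) = 1/343

Step 1 — x − y = 18 − 3105 = -3087. Step 2 — v_7(-3087) = 3 (factor: -3087 = −(7^3 · 9); the sign does not affect v_p). Step 3 — |x − y|_7 = 7^{-3} = 1/343.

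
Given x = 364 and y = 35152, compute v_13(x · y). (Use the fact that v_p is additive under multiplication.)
v_13(12795328) = 4

v_p(x) = 1 (factor: 364 = 13^1 · 28); v_p(y) = 3 (factor: 35152 = 13^3 · 16). Additivity: v_p(xy) = v_p(x) + v_p(y) = 1 + 3 = 4. (Direct check: xy = 12795328 = 13^4 · (448).)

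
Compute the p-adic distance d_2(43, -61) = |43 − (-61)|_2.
d_2(43, -61) = 1/8

Step 1 — x − y = 43 − (-61) = 104. Step 2 — v_2(104) = 3 (factor: 104 = (2^3 · 13); the sign does not affect v_p). Step 3 — |x − y|_2 = 2^{-3} = 1/8.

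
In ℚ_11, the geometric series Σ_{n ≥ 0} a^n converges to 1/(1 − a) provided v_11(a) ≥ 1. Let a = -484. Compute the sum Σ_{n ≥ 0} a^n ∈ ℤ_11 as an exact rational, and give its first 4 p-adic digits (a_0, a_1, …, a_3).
Σ a^n = 1/(1 − a) = 1/485;  first 4 digits = (1, 0, 7, 10)

v_11(a) = 2 ≥ 1, so the series converges in ℤ_11 to 1/(1 − a) = 1/(1 − (-484)) = 1/485. Expand this rational in ℤ_11: compute digits iteratively via d_i = x_i mod 11, x_{i+1} = (x_i − d_i)/11. The first 4 digits are (1, 0, 7, 10).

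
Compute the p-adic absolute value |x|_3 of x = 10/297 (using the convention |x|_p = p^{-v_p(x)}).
|10/297|_3 = 27

Step 1 — compute v_3(x) by factoring powers of 3 out of the numerator and denominator: v_3(10/297) = -3. Step 2 — apply |x|_p = p^{-v_p(x)} = 3^{3} = 27.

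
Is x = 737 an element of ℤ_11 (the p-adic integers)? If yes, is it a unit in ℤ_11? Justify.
x ∈ ℤ_11 but not a unit; v_11(x) = 1 > 0

ℤ_11 = {x ∈ ℚ_11 : v_11(x) ≥ 0} and ℤ_11^× = {x ∈ ℤ_11 : v_11(x) = 0}. Here v_11(737) = v_11(num) − v_11(den) = 1; compare against these criteria.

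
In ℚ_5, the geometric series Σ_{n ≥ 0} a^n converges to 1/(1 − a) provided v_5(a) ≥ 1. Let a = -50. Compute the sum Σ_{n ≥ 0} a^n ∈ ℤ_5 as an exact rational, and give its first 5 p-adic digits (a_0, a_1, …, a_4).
Σ a^n = 1/(1 − a) = 1/51;  first 5 digits = (1, 0, 3, 4, 3)

v_5(a) = 2 ≥ 1, so the series converges in ℤ_5 to 1/(1 − a) = 1/(1 − (-50)) = 1/51. Expand this rational in ℤ_5: compute digits iteratively via d_i = x_i mod 5, x_{i+1} = (x_i − d_i)/5. The first 5 digits are (1, 0, 3, 4, 3).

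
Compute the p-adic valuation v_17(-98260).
v_17(-98260) = 3

v_17(n) is the largest exponent k such that 17^k divides n. Factor out: -98260 = -17^3 · 20. (Sign doesn't affect v_p.) So v_17(-98260) = 3.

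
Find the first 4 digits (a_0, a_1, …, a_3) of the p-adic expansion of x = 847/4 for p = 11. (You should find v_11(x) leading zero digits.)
(a_0, …, a_3) = (0, 0, 10, 2)

v_11(847/4) = 2, so a_0 = ... = a_1 = 0. Factor out: x = 11^2 · u with u = 7/4 a unit in ℤ_11. Expand u iteratively via a_{v+i} = u_i mod 11, u_{i+1} = (u_i − a_{v+i})/11:
  u_0 = 7/4;  a_2 = 10;  u_1 = (u_0 − 10)/11 = -3/4
  u_1 = -3/4;  a_3 = 2;  u_2 = (u_1 − 2)/11 = -1/4
Digits: (0, 0, 10, 2).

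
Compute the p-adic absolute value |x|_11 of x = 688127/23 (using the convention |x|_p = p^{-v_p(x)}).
|688127/23|_11 = 1/14641

Step 1 — compute v_11(x) by factoring powers of 11 out of the numerator and denominator: v_11(688127/23) = 4. Step 2 — apply |x|_p = p^{-v_p(x)} = 11^{-4} = 1/14641.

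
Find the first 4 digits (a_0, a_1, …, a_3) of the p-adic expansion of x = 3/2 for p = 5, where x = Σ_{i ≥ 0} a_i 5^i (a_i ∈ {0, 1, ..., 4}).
(a_0, …, a_3) = (4, 2, 2, 2)

v_5(3/2) = 0 (numerator and denominator both coprime to 5), so x ∈ ℤ_5^×. Compute digits iteratively via a_i = x_i mod 5, x_{i+1} = (x_i − a_i)/5, with x_0 = x:
  x_0 = 3/2;  a_0 = 4;  x_1 = (x_0 − 4)/5 = -1/2
  x_1 = -1/2;  a_1 = 2;  x_2 = (x_1 − 2)/5 = -1/2
  x_2 = -1/2;  a_2 = 2;  x_3 = (x_2 − 2)/5 = -1/2
  x_3 = -1/2;  a_3 = 2;  x_4 = (x_3 − 2)/5 = -1/2
Digits: (4, 2, 2, 2).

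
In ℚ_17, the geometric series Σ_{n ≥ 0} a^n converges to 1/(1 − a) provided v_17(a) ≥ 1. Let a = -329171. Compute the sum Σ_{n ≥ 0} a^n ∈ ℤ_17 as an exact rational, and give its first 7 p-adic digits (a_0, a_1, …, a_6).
Σ a^n = 1/(1 − a) = 1/329172;  first 7 digits = (1, 0, 0, 1, 13, 16, 0)

v_17(a) = 3 ≥ 1, so the series converges in ℤ_17 to 1/(1 − a) = 1/(1 − (-329171)) = 1/329172. Expand this rational in ℤ_17: compute digits iteratively via d_i = x_i mod 17, x_{i+1} = (x_i − d_i)/17. The first 7 digits are (1, 0, 0, 1, 13, 16, 0).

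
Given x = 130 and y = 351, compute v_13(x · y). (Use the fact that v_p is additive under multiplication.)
v_13(45630) = 2

v_p(x) = 1 (factor: 130 = 13^1 · 10); v_p(y) = 1 (factor: 351 = 13^1 · 27). Additivity: v_p(xy) = v_p(x) + v_p(y) = 1 + 1 = 2. (Direct check: xy = 45630 = 13^2 · (270).)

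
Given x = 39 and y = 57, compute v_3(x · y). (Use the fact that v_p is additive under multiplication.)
v_3(2223) = 2

v_p(x) = 1 (factor: 39 = 3^1 · 13); v_p(y) = 1 (factor: 57 = 3^1 · 19). Additivity: v_p(xy) = v_p(x) + v_p(y) = 1 + 1 = 2. (Direct check: xy = 2223 = 3^2 · (247).)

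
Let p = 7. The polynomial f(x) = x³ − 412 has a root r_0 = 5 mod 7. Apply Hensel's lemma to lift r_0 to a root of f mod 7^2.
r_1 = 33 (mod 49)

Hensel: r_{i+1} = r_i − f(r_i)/f′(r_i) mod 7^{i+2}, where f′(x) = 3x². Iterate:
  r_0 = 5 (mod 7)
  r_1 = 33 (mod 49)
Final: r = 33 with f(r) ≡ 0 mod 7^2.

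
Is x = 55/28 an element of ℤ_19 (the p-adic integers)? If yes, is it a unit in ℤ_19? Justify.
x ∈ ℤ_19^× (unit); v_19(x) = 0

ℤ_19 = {x ∈ ℚ_19 : v_19(x) ≥ 0} and ℤ_19^× = {x ∈ ℤ_19 : v_19(x) = 0}. Here v_19(55/28) = v_19(num) − v_19(den) = 0; compare against these criteria.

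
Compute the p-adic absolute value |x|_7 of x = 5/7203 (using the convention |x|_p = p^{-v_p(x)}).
|5/7203|_7 = 2401

Step 1 — compute v_7(x) by factoring powers of 7 out of the numerator and denominator: v_7(5/7203) = -4. Step 2 — apply |x|_p = p^{-v_p(x)} = 7^{4} = 2401.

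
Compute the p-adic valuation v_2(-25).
v_2(-25) = 0

v_2(n) is the largest exponent k such that 2^k divides n. Factor out: -25 = -2^0 · 25. (Sign doesn't affect v_p.) So v_2(-25) = 0.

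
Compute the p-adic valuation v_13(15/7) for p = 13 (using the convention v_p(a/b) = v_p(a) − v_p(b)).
v_13(15/7) = 0

Factor powers of 13 from the numerator and denominator of the reduced fraction: 15 = 13^0 · 15 and 7 = 13^0 · 7. Apply v_p(a/b) = v_p(a) − v_p(b): v_13(15/7) = 0 − 0 = 0.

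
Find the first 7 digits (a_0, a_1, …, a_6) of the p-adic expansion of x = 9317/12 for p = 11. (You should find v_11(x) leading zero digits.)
(a_0, …, a_6) = (0, 0, 0, 7, 4, 6, 4)

v_11(9317/12) = 3, so a_0 = ... = a_2 = 0. Factor out: x = 11^3 · u with u = 7/12 a unit in ℤ_11. Expand u iteratively via a_{v+i} = u_i mod 11, u_{i+1} = (u_i − a_{v+i})/11:
  u_0 = 7/12;  a_3 = 7;  u_1 = (u_0 − 7)/11 = -7/12
  u_1 = -7/12;  a_4 = 4;  u_2 = (u_1 − 4)/11 = -5/12
  u_2 = -5/12;  a_5 = 6;  u_3 = (u_2 − 6)/11 = -7/12
  u_3 = -7/12;  a_6 = 4;  u_4 = (u_3 − 4)/11 = -5/12
Digits: (0, 0, 0, 7, 4, 6, 4).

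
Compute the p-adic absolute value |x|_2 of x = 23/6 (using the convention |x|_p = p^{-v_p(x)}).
|23/6|_2 = 2

Step 1 — compute v_2(x) by factoring powers of 2 out of the numerator and denominator: v_2(23/6) = -1. Step 2 — apply |x|_p = p^{-v_p(x)} = 2^{1} = 2.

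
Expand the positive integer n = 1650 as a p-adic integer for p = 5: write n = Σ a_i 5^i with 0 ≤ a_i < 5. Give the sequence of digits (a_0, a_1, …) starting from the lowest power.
(a_0, a_1, …) = (0, 0, 1, 3, 2)

Repeated division by 5 gives the digits low-to-high: 1650 = 1·5^2 + 3·5^3 + 2·5^4. Digit sequence: (0, 0, 1, 3, 2).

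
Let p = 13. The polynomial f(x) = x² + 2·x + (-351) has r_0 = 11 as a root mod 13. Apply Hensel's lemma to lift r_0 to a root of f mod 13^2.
r_1 = 76 (mod 169)

Hensel: r_{i+1} = r_i − f(r_i)·(f′(r_i))^{-1} mod 13^{i+2}, f′(x) = 2x + 2. Iterate:
  r_0 = 11 (mod 13)
  r_1 = 76 (mod 169)
Final: r = 76 satisfies f(r) ≡ 0 mod 13^2.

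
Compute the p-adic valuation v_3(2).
v_3(2) = 0

v_3(n) is the largest exponent k such that 3^k divides n. Factor out: 2 = 3^0 · 2. (Sign doesn't affect v_p.) So v_3(2) = 0.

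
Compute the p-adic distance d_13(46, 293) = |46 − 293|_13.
d_13(46, 293) = 1/13

Step 1 — x − y = 46 − 293 = -247. Step 2 — v_13(-247) = 1 (factor: -247 = −(13^1 · 19); the sign does not affect v_p). Step 3 — |x − y|_13 = 13^{-1} = 1/13.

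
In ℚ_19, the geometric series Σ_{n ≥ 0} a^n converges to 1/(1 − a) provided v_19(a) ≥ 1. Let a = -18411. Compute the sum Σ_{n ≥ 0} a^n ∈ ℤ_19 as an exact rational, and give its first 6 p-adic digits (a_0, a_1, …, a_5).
Σ a^n = 1/(1 − a) = 1/18412;  first 6 digits = (1, 0, 6, 16, 16, 3)

v_19(a) = 2 ≥ 1, so the series converges in ℤ_19 to 1/(1 − a) = 1/(1 − (-18411)) = 1/18412. Expand this rational in ℤ_19: compute digits iteratively via d_i = x_i mod 19, x_{i+1} = (x_i − d_i)/19. The first 6 digits are (1, 0, 6, 16, 16, 3).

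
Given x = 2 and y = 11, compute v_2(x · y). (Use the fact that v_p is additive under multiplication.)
v_2(22) = 1

v_p(x) = 1 (factor: 2 = 2^1 · 1); v_p(y) = 0 (factor: 11 = 2^0 · 11). Additivity: v_p(xy) = v_p(x) + v_p(y) = 1 + 0 = 1. (Direct check: xy = 22 = 2^1 · (11).)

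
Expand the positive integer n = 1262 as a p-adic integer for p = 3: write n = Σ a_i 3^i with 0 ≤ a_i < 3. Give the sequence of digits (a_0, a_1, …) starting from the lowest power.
(a_0, a_1, …) = (2, 0, 2, 1, 0, 2, 1)

Repeated division by 3 gives the digits low-to-high: 1262 = 2 + 2·3^2 + 1·3^3 + 2·3^5 + 1·3^6. Digit sequence: (2, 0, 2, 1, 0, 2, 1).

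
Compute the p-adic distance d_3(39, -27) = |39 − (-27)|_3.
d_3(39, -27) = 1/3

Step 1 — x − y = 39 − (-27) = 66. Step 2 — v_3(66) = 1 (factor: 66 = (3^1 · 22); the sign does not affect v_p). Step 3 — |x − y|_3 = 3^{-1} = 1/3.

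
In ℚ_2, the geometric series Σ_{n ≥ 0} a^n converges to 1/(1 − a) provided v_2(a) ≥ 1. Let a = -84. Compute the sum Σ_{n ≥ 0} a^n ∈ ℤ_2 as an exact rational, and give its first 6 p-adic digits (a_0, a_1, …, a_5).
Σ a^n = 1/(1 − a) = 1/85;  first 6 digits = (1, 0, 1, 1, 1, 1)

v_2(a) = 2 ≥ 1, so the series converges in ℤ_2 to 1/(1 − a) = 1/(1 − (-84)) = 1/85. Expand this rational in ℤ_2: compute digits iteratively via d_i = x_i mod 2, x_{i+1} = (x_i − d_i)/2. The first 6 digits are (1, 0, 1, 1, 1, 1).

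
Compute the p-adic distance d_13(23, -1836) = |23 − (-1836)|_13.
d_13(23, -1836) = 1/169

Step 1 — x − y = 23 − (-1836) = 1859. Step 2 — v_13(1859) = 2 (factor: 1859 = (13^2 · 11); the sign does not affect v_p). Step 3 — |x − y|_13 = 13^{-2} = 1/169.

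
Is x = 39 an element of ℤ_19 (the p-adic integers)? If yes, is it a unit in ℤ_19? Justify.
x ∈ ℤ_19^× (unit); v_19(x) = 0

ℤ_19 = {x ∈ ℚ_19 : v_19(x) ≥ 0} and ℤ_19^× = {x ∈ ℤ_19 : v_19(x) = 0}. Here v_19(39) = v_19(num) − v_19(den) = 0; compare against these criteria.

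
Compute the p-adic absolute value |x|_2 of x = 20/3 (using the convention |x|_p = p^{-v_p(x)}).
|20/3|_2 = 1/4

Step 1 — compute v_2(x) by factoring powers of 2 out of the numerator and denominator: v_2(20/3) = 2. Step 2 — apply |x|_p = p^{-v_p(x)} = 2^{-2} = 1/4.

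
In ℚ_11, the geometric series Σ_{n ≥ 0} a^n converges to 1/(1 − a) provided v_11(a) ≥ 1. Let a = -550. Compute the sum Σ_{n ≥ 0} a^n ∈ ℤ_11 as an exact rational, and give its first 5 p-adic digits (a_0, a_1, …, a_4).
Σ a^n = 1/(1 − a) = 1/551;  first 5 digits = (1, 5, 9, 10, 6)

v_11(a) = 1 ≥ 1, so the series converges in ℤ_11 to 1/(1 − a) = 1/(1 − (-550)) = 1/551. Expand this rational in ℤ_11: compute digits iteratively via d_i = x_i mod 11, x_{i+1} = (x_i − d_i)/11. The first 5 digits are (1, 5, 9, 10, 6).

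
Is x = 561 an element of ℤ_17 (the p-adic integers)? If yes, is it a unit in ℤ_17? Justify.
x ∈ ℤ_17 but not a unit; v_17(x) = 1 > 0

ℤ_17 = {x ∈ ℚ_17 : v_17(x) ≥ 0} and ℤ_17^× = {x ∈ ℤ_17 : v_17(x) = 0}. Here v_17(561) = v_17(num) − v_17(den) = 1; compare against these criteria.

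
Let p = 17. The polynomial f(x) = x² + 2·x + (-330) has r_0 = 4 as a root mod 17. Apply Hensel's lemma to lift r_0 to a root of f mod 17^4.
r_3 = 5699 (mod 83521)

Hensel: r_{i+1} = r_i − f(r_i)·(f′(r_i))^{-1} mod 17^{i+2}, f′(x) = 2x + 2. Iterate:
  r_0 = 4 (mod 17)
  r_1 = 208 (mod 289)
  r_2 = 786 (mod 4913)
  r_3 = 5699 (mod 83521)
Final: r = 5699 satisfies f(r) ≡ 0 mod 17^4.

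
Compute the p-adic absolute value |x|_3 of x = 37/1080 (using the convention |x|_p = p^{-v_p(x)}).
|37/1080|_3 = 27

Step 1 — compute v_3(x) by factoring powers of 3 out of the numerator and denominator: v_3(37/1080) = -3. Step 2 — apply |x|_p = p^{-v_p(x)} = 3^{3} = 27.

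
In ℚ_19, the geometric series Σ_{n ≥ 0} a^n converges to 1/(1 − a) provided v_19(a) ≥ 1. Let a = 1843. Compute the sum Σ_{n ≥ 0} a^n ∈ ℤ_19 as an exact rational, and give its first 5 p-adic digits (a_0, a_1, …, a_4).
Σ a^n = 1/(1 − a) = -1/1842;  first 5 digits = (1, 2, 9, 9, 7)

v_19(a) = 1 ≥ 1, so the series converges in ℤ_19 to 1/(1 − a) = 1/(1 − 1843) = -1/1842. Expand this rational in ℤ_19: compute digits iteratively via d_i = x_i mod 19, x_{i+1} = (x_i − d_i)/19. The first 5 digits are (1, 2, 9, 9, 7).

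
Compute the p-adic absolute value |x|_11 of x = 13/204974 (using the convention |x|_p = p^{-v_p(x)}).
|13/204974|_11 = 14641

Step 1 — compute v_11(x) by factoring powers of 11 out of the numerator and denominator: v_11(13/204974) = -4. Step 2 — apply |x|_p = p^{-v_p(x)} = 11^{4} = 14641.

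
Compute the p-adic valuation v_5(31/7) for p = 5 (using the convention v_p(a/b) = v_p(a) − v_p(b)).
v_5(31/7) = 0

Factor powers of 5 from the numerator and denominator of the reduced fraction: 31 = 5^0 · 31 and 7 = 5^0 · 7. Apply v_p(a/b) = v_p(a) − v_p(b): v_5(31/7) = 0 − 0 = 0.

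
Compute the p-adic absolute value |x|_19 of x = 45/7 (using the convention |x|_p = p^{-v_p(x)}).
|45/7|_19 = 1

Step 1 — compute v_19(x) by factoring powers of 19 out of the numerator and denominator: v_19(45/7) = 0. Step 2 — apply |x|_p = p^{-v_p(x)} = 19^{0} = 1.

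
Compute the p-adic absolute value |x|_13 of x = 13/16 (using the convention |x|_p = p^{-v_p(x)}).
|13/16|_13 = 1/13

Step 1 — compute v_13(x) by factoring powers of 13 out of the numerator and denominator: v_13(13/16) = 1. Step 2 — apply |x|_p = p^{-v_p(x)} = 13^{-1} = 1/13.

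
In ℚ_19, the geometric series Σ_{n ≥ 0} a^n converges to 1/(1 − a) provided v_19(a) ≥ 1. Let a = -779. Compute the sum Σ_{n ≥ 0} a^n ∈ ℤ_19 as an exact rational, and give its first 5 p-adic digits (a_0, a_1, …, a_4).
Σ a^n = 1/(1 − a) = 1/780;  first 5 digits = (1, 16, 6, 4, 11)

v_19(a) = 1 ≥ 1, so the series converges in ℤ_19 to 1/(1 − a) = 1/(1 − (-779)) = 1/780. Expand this rational in ℤ_19: compute digits iteratively via d_i = x_i mod 19, x_{i+1} = (x_i − d_i)/19. The first 5 digits are (1, 16, 6, 4, 11).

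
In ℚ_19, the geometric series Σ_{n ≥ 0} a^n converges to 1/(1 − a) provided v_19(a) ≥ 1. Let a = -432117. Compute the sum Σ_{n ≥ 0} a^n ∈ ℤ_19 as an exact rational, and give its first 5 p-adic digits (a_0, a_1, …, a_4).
Σ a^n = 1/(1 − a) = 1/432118;  first 5 digits = (1, 0, 0, 13, 15)

v_19(a) = 3 ≥ 1, so the series converges in ℤ_19 to 1/(1 − a) = 1/(1 − (-432117)) = 1/432118. Expand this rational in ℤ_19: compute digits iteratively via d_i = x_i mod 19, x_{i+1} = (x_i − d_i)/19. The first 5 digits are (1, 0, 0, 13, 15).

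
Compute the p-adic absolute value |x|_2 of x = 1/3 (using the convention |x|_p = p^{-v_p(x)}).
|1/3|_2 = 1

Step 1 — compute v_2(x) by factoring powers of 2 out of the numerator and denominator: v_2(1/3) = 0. Step 2 — apply |x|_p = p^{-v_p(x)} = 2^{0} = 1.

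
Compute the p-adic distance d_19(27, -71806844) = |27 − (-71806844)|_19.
d_19(27, -71806844) = 1/2476099

Step 1 — x − y = 27 − (-71806844) = 71806871. Step 2 — v_19(71806871) = 5 (factor: 71806871 = (19^5 · 29); the sign does not affect v_p). Step 3 — |x − y|_19 = 19^{-5} = 1/2476099.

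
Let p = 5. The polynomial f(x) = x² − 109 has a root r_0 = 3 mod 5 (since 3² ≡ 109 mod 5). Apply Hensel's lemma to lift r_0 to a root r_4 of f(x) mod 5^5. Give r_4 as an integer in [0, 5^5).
r_4 = 1478 (mod 3125)

Hensel's recurrence: r_{i+1} = r_i − f(r_i)·(f′(r_i))^{-1} mod 5^{i+2}, with f′(x) = 2x. Iterate:
  r_0 = 3 (mod 5)
  r_1 = 3 (mod 25)
  r_2 = 103 (mod 125)
  r_3 = 228 (mod 625)
  r_4 = 1478 (mod 3125)
Final: r_4 = 1478, and one checks f(r_4) ≡ 0 mod 5^5.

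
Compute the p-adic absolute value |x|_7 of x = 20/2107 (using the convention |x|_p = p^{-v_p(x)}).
|20/2107|_7 = 49

Step 1 — compute v_7(x) by factoring powers of 7 out of the numerator and denominator: v_7(20/2107) = -2. Step 2 — apply |x|_p = p^{-v_p(x)} = 7^{2} = 49.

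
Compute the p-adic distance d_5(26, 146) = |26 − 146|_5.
d_5(26, 146) = 1/5

Step 1 — x − y = 26 − 146 = -120. Step 2 — v_5(-120) = 1 (factor: -120 = −(5^1 · 24); the sign does not affect v_p). Step 3 — |x − y|_5 = 5^{-1} = 1/5.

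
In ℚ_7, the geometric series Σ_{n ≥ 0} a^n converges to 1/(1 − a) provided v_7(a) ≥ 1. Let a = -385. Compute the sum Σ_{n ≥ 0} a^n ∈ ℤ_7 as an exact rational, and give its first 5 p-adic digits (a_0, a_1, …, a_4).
Σ a^n = 1/(1 − a) = 1/386;  first 5 digits = (1, 1, 0, 5, 3)

v_7(a) = 1 ≥ 1, so the series converges in ℤ_7 to 1/(1 − a) = 1/(1 − (-385)) = 1/386. Expand this rational in ℤ_7: compute digits iteratively via d_i = x_i mod 7, x_{i+1} = (x_i − d_i)/7. The first 5 digits are (1, 1, 0, 5, 3).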